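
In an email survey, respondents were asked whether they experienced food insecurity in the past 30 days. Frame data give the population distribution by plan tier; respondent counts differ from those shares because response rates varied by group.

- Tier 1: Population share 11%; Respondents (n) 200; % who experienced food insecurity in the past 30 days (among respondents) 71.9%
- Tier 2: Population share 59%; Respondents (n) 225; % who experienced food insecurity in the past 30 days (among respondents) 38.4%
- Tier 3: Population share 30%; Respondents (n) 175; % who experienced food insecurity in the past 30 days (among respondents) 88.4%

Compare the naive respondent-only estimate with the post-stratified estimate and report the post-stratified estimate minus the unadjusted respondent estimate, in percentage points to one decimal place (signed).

Naive respondent-only estimate (weights = respondent counts):
  (200/600)×71.9 + (225/600)×38.4 + (175/600)×88.4 = 64.15%
Post-stratified estimate weights by population shares:
  0.11×71.9 + 0.59×38.4 + 0.3×88.4 = 57.085%
Difference = 57.085 − 64.15 = -7.065 pp.

-7.1 percentage points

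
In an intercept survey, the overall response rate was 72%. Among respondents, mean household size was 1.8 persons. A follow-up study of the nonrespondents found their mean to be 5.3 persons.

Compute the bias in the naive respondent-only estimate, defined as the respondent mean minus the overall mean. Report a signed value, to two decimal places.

-0.98

Nonresponse fraction = 1 − 0.72 = 0.28.
Bias = (nonresponse fraction) × (respondent mean − nonrespondent mean)
     = 0.28 × (1.8 − 5.3) = 0.28 × -3.5 = -0.98.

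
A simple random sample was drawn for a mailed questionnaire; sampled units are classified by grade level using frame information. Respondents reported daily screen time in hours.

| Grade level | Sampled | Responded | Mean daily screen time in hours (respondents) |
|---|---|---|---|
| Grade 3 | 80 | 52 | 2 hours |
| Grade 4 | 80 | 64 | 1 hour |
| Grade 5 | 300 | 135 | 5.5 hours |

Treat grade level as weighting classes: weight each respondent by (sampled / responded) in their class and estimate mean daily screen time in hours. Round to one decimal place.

4.1

Class response rates: Grade 3 52/80 = 65%, Grade 4 64/80 = 80%, Grade 5 135/300 = 45%.
Each respondent's weight = sampled/responded in their class; summing within a class gives n_sampled, so:
  Grade 3: 80 × 2 = 160
  Grade 4: 80 × 1 = 80
  Grade 5: 300 × 5.5 = 1650
Adjusted estimate = 1890 / 460 = 4.1087 → 4.1.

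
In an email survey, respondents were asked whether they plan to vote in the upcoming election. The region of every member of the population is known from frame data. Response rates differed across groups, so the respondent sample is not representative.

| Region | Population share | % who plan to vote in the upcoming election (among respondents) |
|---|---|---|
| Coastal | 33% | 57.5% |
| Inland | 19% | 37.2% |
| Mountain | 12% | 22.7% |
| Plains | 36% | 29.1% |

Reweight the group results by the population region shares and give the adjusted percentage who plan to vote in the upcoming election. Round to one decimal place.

39.2%

Each cell contributes population-share × respondent value:
  Coastal: 0.33 × 57.5 = 18.975
  Inland: 0.19 × 37.2 = 7.068
  Mountain: 0.12 × 22.7 = 2.724
  Plains: 0.36 × 29.1 = 10.476
Post-stratified estimate = 39.243 → 39.2%.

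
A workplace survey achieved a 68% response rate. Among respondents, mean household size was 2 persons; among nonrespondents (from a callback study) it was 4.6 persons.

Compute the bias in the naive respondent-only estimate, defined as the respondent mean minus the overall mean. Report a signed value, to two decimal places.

Nonresponse fraction = 1 − 0.68 = 0.32.
Bias = (nonresponse fraction) × (respondent mean − nonrespondent mean)
     = 0.32 × (2 − 4.6) = 0.32 × -2.6 = -0.832.

-0.83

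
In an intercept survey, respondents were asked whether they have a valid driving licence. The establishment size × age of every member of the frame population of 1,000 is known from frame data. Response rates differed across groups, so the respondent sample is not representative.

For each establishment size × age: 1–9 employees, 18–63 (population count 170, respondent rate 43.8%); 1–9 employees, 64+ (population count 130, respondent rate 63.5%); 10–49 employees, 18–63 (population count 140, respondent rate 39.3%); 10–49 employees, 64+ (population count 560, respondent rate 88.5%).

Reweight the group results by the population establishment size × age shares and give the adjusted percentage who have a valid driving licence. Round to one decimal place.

Each cell contributes population-share × respondent value:
  1–9 employees, 18–63: (170/1,000) × 43.8 = 7.446
  1–9 employees, 64+: (130/1,000) × 63.5 = 8.255
  10–49 employees, 18–63: (140/1,000) × 39.3 = 5.502
  10–49 employees, 64+: (560/1,000) × 88.5 = 49.56
Post-stratified estimate = 70.763 → 70.8%.

70.8%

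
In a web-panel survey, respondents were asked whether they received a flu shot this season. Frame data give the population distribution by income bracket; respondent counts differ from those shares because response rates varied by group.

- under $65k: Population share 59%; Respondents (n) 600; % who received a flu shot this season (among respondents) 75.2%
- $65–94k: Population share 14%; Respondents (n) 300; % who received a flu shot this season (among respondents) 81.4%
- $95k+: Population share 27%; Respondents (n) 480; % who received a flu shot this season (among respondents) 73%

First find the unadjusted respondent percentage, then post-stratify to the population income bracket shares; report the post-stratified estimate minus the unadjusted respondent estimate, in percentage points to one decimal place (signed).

Unadjusted (pooled respondent) estimate weights by respondent counts:
  (600/1380)×75.2 + (300/1380)×81.4 + (480/1380)×73 = 75.7826%
Reweighting by population income bracket shares:
  0.59×75.2 + 0.14×81.4 + 0.27×73 = 75.474%
Difference = 75.474 − 75.7826 = -0.3086 pp.

-0.3 percentage points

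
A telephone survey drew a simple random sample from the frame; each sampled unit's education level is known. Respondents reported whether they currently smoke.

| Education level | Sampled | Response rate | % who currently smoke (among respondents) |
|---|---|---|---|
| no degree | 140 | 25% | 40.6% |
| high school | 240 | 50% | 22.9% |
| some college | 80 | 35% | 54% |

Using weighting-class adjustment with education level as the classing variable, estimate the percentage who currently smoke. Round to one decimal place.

33.7%

Inverse-response-rate weighting restores each class to its sampled count, so class totals weight by n_sampled:
  no degree: 140 × 40.6 = 5684
  high school: 240 × 22.9 = 5496
  some college: 80 × 54 = 4320
Adjusted estimate = 15,500 / 460 = 33.6957 → 33.7%.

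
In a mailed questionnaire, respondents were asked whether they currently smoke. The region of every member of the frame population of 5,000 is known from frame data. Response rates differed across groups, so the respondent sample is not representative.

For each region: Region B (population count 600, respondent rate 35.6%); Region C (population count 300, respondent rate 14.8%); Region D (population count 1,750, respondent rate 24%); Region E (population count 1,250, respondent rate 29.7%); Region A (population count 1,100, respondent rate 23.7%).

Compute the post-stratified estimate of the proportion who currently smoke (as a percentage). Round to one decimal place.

26.2%

Reweight to the known region distribution:
  Region B: (600/5,000) × 35.6 = 4.272
  Region C: (300/5,000) × 14.8 = 0.888
  Region D: (1,750/5,000) × 24 = 8.4
  Region E: (1,250/5,000) × 29.7 = 7.425
  Region A: (1,100/5,000) × 23.7 = 5.214
Post-stratified estimate = 26.199 → 26.2%.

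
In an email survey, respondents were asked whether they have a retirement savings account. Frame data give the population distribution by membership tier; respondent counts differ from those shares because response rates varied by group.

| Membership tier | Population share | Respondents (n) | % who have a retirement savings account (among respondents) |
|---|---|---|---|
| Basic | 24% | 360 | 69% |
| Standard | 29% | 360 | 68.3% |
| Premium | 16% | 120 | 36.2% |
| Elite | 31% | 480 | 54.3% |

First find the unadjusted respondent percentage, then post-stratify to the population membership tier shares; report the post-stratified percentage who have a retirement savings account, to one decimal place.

Unadjusted (pooled respondent) estimate weights by respondent counts:
  (360/1320)×69 + (360/1320)×68.3 + (120/1320)×36.2 + (480/1320)×54.3 = 60.4818%
Post-stratified estimate weights by population shares:
  0.24×69 + 0.29×68.3 + 0.16×36.2 + 0.31×54.3 = 58.992%

59.0%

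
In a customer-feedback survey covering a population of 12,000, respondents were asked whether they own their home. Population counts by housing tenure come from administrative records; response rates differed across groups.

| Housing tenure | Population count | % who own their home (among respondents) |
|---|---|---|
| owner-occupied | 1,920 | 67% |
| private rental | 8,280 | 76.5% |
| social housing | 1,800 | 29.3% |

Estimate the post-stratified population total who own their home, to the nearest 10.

Apply each group's respondent rate to its population count:
  owner-occupied: 1,920 × 67% = 1286.4
  private rental: 8,280 × 76.5% = 6334.2
  social housing: 1,800 × 29.3% = 527.4
Estimated total = 8148 → 8,150.

8,150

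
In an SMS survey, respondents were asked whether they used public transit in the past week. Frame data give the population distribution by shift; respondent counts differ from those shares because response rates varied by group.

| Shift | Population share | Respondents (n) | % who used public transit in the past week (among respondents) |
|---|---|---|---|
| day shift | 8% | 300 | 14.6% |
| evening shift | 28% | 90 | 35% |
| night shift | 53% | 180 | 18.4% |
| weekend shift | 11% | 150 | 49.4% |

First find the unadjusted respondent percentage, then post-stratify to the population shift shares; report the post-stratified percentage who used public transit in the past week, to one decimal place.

Unadjusted (pooled respondent) estimate weights by respondent counts:
  (300/720)×14.6 + (90/720)×35 + (180/720)×18.4 + (150/720)×49.4 = 25.35%
Post-stratifying to population shares instead:
  0.08×14.6 + 0.28×35 + 0.53×18.4 + 0.11×49.4 = 26.154%

26.2%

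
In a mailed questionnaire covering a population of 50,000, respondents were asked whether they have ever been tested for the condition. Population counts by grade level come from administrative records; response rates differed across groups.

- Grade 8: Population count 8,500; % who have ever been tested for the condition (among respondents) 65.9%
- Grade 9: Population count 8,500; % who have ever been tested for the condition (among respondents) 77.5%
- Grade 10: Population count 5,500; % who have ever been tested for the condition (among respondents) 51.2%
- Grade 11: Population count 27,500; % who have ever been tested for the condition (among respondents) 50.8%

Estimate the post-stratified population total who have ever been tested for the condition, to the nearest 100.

Estimated count per cell = population count × respondent percentage:
  Grade 8: 8,500 × 65.9% = 5601.5
  Grade 9: 8,500 × 77.5% = 6587.5
  Grade 10: 5,500 × 51.2% = 2816
  Grade 11: 27,500 × 50.8% = 13,970
Estimated total = 28,975 → 29,000.

29,000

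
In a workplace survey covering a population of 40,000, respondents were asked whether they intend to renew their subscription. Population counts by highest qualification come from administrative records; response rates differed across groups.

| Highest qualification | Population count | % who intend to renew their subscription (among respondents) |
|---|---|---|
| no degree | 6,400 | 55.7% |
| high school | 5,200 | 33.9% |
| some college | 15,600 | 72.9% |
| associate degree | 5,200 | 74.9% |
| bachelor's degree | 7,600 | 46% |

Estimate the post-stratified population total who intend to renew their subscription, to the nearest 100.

Estimated count per cell = population count × respondent percentage:
  no degree: 6,400 × 55.7% = 3564.8
  high school: 5,200 × 33.9% = 1762.8
  some college: 15,600 × 72.9% = 11372.4
  associate degree: 5,200 × 74.9% = 3894.8
  bachelor's degree: 7,600 × 46% = 3496
Estimated total = 24090.8 → 24,100.

24,100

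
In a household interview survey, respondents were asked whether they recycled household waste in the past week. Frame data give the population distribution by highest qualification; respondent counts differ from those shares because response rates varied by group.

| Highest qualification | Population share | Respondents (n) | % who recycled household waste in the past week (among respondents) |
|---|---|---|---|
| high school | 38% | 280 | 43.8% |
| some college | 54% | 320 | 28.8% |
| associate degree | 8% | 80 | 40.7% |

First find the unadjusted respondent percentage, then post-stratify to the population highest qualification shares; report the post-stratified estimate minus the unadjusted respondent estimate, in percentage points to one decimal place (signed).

-0.9 percentage points

Naive respondent-only estimate (weights = respondent counts):
  (280/680)×43.8 + (320/680)×28.8 + (80/680)×40.7 = 36.3765%
Reweighting by population highest qualification shares:
  0.38×43.8 + 0.54×28.8 + 0.08×40.7 = 35.452%
Difference = 35.452 − 36.3765 = -0.9245 pp.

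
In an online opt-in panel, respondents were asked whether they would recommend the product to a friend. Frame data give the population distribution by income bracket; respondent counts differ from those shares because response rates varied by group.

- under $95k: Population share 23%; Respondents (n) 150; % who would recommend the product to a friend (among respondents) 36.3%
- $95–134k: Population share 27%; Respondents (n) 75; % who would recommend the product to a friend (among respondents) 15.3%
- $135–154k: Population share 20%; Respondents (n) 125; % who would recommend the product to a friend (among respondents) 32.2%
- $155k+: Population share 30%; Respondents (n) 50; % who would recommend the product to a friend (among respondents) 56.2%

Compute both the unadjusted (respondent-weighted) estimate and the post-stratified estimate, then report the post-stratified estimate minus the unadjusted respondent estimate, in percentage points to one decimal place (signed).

+2.2 percentage points

Naive respondent-only estimate (weights = respondent counts):
  (150/400)×36.3 + (75/400)×15.3 + (125/400)×32.2 + (50/400)×56.2 = 33.5688%
Reweighting by population income bracket shares:
  0.23×36.3 + 0.27×15.3 + 0.2×32.2 + 0.3×56.2 = 35.78%
Difference = 35.78 − 33.5688 = 2.2112 pp.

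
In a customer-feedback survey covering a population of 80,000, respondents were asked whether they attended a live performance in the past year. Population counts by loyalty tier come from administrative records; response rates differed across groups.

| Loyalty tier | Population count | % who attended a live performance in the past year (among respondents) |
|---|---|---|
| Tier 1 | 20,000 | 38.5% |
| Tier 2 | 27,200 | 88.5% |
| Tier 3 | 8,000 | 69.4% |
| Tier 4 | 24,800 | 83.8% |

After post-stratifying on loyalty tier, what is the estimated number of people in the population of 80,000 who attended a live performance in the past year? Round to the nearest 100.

Each cell contributes its population count × the respondent rate:
  Tier 1: 20,000 × 38.5% = 7700
  Tier 2: 27,200 × 88.5% = 24,072
  Tier 3: 8,000 × 69.4% = 5552
  Tier 4: 24,800 × 83.8% = 20782.4
Estimated total = 58106.4 → 58,100.

58,100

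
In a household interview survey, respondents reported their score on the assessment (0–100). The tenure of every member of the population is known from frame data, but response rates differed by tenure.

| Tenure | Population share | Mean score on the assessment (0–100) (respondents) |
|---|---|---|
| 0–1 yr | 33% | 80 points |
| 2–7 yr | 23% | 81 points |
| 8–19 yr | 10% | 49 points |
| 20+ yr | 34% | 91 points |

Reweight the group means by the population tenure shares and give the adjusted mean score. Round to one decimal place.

Post-stratification weights by population share, not respondent share:
  0–1 yr: 0.33 × 80 = 26.4
  2–7 yr: 0.23 × 81 = 18.63
  8–19 yr: 0.1 × 49 = 4.9
  20+ yr: 0.34 × 91 = 30.94
Post-stratified estimate = 80.87 → 80.9.

80.9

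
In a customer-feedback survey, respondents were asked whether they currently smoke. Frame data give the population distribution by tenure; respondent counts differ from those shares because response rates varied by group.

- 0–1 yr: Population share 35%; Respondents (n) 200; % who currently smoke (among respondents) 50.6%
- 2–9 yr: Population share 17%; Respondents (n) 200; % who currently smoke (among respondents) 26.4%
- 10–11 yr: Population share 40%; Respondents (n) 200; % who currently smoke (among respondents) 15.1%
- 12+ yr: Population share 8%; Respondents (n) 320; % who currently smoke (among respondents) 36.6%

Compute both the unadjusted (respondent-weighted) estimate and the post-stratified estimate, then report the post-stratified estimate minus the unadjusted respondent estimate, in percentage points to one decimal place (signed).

-1.6 percentage points

Unadjusted (pooled respondent) estimate weights by respondent counts:
  (200/920)×50.6 + (200/920)×26.4 + (200/920)×15.1 + (320/920)×36.6 = 32.7522%
Reweighting by population tenure shares:
  0.35×50.6 + 0.17×26.4 + 0.4×15.1 + 0.08×36.6 = 31.166%
Difference = 31.166 − 32.7522 = -1.5862 pp.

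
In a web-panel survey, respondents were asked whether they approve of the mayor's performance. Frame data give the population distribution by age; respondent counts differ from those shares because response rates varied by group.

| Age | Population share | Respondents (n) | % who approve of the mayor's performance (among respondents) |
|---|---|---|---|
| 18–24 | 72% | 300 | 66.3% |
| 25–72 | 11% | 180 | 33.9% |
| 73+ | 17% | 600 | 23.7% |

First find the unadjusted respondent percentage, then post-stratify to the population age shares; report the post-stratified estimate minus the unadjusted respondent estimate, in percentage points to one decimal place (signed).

+18.3 percentage points

Without adjustment, the pooled respondent share is:
  (300/1080)×66.3 + (180/1080)×33.9 + (600/1080)×23.7 = 37.2333%
Post-stratified estimate weights by population shares:
  0.72×66.3 + 0.11×33.9 + 0.17×23.7 = 55.494%
Difference = 55.494 − 37.2333 = 18.2607 pp.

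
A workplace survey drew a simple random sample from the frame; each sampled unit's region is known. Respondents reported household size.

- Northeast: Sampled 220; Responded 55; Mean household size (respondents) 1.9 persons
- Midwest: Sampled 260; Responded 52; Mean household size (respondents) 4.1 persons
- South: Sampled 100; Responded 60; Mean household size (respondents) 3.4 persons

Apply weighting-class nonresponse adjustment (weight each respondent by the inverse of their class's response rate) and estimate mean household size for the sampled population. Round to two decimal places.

Response rates by class: Northeast 55/220 = 25%, Midwest 52/260 = 20%, South 60/100 = 60%.
Each respondent's weight = sampled/responded in their class; summing within a class gives n_sampled, so:
  Northeast: 220 × 1.9 = 418
  Midwest: 260 × 4.1 = 1066
  South: 100 × 3.4 = 340
Adjusted estimate = 1824 / 580 = 3.14483 → 3.14.

3.14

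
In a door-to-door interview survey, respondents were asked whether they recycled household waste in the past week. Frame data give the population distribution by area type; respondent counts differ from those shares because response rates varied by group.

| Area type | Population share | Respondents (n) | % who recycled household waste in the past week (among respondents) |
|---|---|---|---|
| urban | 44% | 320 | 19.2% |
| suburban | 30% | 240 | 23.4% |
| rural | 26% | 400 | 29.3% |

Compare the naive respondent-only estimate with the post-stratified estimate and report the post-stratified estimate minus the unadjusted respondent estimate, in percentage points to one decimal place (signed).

Without adjustment, the pooled respondent share is:
  (320/960)×19.2 + (240/960)×23.4 + (400/960)×29.3 = 24.4583%
Reweighting by population area type shares:
  0.44×19.2 + 0.3×23.4 + 0.26×29.3 = 23.086%
Difference = 23.086 − 24.4583 = -1.3723 pp.

-1.4 percentage points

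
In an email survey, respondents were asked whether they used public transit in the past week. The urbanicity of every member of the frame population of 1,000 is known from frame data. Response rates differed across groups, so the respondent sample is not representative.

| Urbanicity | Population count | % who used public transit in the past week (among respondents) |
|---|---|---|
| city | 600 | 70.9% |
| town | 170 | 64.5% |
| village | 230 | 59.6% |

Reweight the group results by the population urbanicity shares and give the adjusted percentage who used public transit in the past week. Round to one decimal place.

67.2%

Weight each group's respondent value by its population share:
  city: (600/1,000) × 70.9 = 42.54
  town: (170/1,000) × 64.5 = 10.965
  village: (230/1,000) × 59.6 = 13.708
Post-stratified estimate = 67.213 → 67.2%.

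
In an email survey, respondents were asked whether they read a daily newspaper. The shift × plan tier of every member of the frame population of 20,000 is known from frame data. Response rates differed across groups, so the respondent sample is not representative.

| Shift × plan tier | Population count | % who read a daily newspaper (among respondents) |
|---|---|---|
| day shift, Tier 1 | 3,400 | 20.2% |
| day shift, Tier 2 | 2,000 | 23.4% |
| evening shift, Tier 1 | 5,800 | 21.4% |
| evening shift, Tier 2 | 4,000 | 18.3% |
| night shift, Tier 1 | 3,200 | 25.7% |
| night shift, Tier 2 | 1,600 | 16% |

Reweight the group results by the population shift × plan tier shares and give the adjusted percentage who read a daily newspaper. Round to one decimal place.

21.0%

Weight each group's respondent value by its population share:
  day shift, Tier 1: (3,400/20,000) × 20.2 = 3.434
  day shift, Tier 2: (2,000/20,000) × 23.4 = 2.34
  evening shift, Tier 1: (5,800/20,000) × 21.4 = 6.206
  evening shift, Tier 2: (4,000/20,000) × 18.3 = 3.66
  night shift, Tier 1: (3,200/20,000) × 25.7 = 4.112
  night shift, Tier 2: (1,600/20,000) × 16 = 1.28
Post-stratified estimate = 21.032 → 21.0%.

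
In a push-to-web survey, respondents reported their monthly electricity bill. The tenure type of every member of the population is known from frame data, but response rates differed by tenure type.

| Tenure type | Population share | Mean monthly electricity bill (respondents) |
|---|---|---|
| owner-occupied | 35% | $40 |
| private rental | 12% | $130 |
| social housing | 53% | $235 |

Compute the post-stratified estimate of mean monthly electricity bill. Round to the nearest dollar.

$154

Weight each group's respondent value by its population share:
  owner-occupied: 0.35 × 40 = 14
  private rental: 0.12 × 130 = 15.6
  social housing: 0.53 × 235 = 124.55
Post-stratified estimate = 154.15 → $154.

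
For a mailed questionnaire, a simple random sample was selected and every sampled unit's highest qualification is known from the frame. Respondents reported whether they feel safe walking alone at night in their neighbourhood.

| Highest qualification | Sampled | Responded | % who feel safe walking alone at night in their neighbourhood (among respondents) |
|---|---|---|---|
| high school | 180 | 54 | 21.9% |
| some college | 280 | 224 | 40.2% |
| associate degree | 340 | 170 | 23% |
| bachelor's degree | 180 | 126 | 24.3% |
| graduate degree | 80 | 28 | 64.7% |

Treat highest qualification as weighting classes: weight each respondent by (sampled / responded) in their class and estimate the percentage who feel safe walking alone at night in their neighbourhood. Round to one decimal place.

Class response rates: high school 54/180 = 30%, some college 224/280 = 80%, associate degree 170/340 = 50%, bachelor's degree 126/180 = 70%, graduate degree 28/80 = 35%.
Inverse-response-rate weighting restores each class to its sampled count, so class totals weight by n_sampled:
  high school: 180 × 21.9 = 3942
  some college: 280 × 40.2 = 11,256
  associate degree: 340 × 23 = 7820
  bachelor's degree: 180 × 24.3 = 4374
  graduate degree: 80 × 64.7 = 5176
Adjusted estimate = 32,568 / 1,060 = 30.7245 → 30.7%.

30.7%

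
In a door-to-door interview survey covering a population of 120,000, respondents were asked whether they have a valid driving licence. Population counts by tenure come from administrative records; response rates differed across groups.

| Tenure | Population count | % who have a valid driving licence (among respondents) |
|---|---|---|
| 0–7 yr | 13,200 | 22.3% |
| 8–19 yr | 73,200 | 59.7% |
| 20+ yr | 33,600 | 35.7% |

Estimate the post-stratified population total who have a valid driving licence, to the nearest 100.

Estimated count per cell = population count × respondent percentage:
  0–7 yr: 13,200 × 22.3% = 2943.6
  8–19 yr: 73,200 × 59.7% = 43700.4
  20+ yr: 33,600 × 35.7% = 11995.2
Estimated total = 58639.2 → 58,600.

58,600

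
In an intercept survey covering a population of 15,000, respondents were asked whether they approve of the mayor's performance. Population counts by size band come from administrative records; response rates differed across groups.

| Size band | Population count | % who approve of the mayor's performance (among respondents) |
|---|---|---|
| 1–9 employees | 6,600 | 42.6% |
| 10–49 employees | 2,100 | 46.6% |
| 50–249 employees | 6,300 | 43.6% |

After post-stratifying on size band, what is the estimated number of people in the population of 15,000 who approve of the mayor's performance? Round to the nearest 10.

Each cell contributes its population count × the respondent rate:
  1–9 employees: 6,600 × 42.6% = 2811.6
  10–49 employees: 2,100 × 46.6% = 978.6
  50–249 employees: 6,300 × 43.6% = 2746.8
Estimated total = 6537 → 6,540.

6,540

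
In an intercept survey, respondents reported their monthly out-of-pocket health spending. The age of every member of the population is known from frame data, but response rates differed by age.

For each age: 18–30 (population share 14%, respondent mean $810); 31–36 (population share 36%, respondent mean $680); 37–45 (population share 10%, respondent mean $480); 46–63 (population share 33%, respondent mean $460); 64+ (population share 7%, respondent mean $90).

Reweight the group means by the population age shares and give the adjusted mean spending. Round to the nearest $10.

$560

Weight each group's respondent value by its population share:
  18–30: 0.14 × 810 = 113.4
  31–36: 0.36 × 680 = 244.8
  37–45: 0.1 × 480 = 48
  46–63: 0.33 × 460 = 151.8
  64+: 0.07 × 90 = 6.3
Post-stratified estimate = 564.3 → $560.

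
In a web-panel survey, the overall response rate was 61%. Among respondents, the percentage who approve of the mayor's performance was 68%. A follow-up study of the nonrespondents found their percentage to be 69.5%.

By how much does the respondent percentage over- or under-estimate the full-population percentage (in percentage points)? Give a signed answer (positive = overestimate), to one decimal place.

-0.6 percentage points

Nonresponse fraction = 1 − 0.61 = 0.39.
Bias = (nonresponse fraction) × (respondent percentage − nonrespondent percentage)
     = 0.39 × (68 − 69.5) = 0.39 × -1.5 = -0.585.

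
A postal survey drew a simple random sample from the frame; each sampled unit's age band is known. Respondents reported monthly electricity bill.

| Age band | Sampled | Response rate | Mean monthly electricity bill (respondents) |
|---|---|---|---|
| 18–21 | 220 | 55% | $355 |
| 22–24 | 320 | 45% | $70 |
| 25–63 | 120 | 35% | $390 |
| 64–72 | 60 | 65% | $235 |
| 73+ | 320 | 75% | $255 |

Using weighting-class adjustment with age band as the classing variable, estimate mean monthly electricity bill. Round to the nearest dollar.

$234

Inverse-response-rate weighting restores each class to its sampled count, so class totals weight by n_sampled:
  18–21: 220 × 355 = 78,100
  22–24: 320 × 70 = 22,400
  25–63: 120 × 390 = 46,800
  64–72: 60 × 235 = 14,100
  73+: 320 × 255 = 81,600
Adjusted estimate = 243,000 / 1,040 = 233.654 → $234.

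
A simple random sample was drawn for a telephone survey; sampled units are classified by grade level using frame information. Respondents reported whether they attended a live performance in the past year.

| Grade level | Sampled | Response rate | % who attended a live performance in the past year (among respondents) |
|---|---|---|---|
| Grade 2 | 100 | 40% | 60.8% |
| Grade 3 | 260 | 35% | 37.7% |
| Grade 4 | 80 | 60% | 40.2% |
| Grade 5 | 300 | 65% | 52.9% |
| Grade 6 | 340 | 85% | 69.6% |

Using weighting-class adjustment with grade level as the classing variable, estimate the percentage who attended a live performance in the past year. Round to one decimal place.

54.3%

Each respondent's weight = sampled/responded in their class; summing within a class gives n_sampled, so:
  Grade 2: 100 × 60.8 = 6080
  Grade 3: 260 × 37.7 = 9802
  Grade 4: 80 × 40.2 = 3216
  Grade 5: 300 × 52.9 = 15,870
  Grade 6: 340 × 69.6 = 23664
Adjusted estimate = 58,632 / 1,080 = 54.2889 → 54.3%.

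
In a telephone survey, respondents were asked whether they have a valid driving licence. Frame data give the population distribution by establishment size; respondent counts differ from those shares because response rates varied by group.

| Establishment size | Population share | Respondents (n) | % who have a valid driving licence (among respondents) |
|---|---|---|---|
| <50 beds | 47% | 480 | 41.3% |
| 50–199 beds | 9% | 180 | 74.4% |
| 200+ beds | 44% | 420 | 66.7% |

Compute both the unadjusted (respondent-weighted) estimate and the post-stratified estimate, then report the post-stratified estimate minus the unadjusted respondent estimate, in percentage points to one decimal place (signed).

-1.2 percentage points

Unadjusted (pooled respondent) estimate weights by respondent counts:
  (480/1080)×41.3 + (180/1080)×74.4 + (420/1080)×66.7 = 56.6944%
Post-stratifying to population shares instead:
  0.47×41.3 + 0.09×74.4 + 0.44×66.7 = 55.455%
Difference = 55.455 − 56.6944 = -1.2394 pp.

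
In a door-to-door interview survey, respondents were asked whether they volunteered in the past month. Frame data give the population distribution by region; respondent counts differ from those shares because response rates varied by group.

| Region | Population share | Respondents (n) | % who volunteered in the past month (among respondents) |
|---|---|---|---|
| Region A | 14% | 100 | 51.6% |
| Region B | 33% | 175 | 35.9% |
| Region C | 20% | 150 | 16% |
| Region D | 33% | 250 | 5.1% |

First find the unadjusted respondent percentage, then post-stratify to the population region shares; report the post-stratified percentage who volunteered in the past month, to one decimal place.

24.0%

Without adjustment, the pooled respondent share is:
  (100/675)×51.6 + (175/675)×35.9 + (150/675)×16 + (250/675)×5.1 = 22.3963%
Post-stratifying to population shares instead:
  0.14×51.6 + 0.33×35.9 + 0.2×16 + 0.33×5.1 = 23.954%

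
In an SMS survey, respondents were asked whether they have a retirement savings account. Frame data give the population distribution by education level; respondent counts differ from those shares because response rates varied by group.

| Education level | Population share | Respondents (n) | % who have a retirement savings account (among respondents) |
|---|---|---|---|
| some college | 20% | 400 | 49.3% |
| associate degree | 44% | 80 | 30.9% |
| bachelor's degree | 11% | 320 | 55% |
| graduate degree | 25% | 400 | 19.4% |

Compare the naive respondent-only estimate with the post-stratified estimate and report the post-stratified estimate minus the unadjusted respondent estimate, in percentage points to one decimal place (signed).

-5.3 percentage points

Naive respondent-only estimate (weights = respondent counts):
  (400/1200)×49.3 + (80/1200)×30.9 + (320/1200)×55 + (400/1200)×19.4 = 39.6267%
Post-stratifying to population shares instead:
  0.2×49.3 + 0.44×30.9 + 0.11×55 + 0.25×19.4 = 34.356%
Difference = 34.356 − 39.6267 = -5.2707 pp.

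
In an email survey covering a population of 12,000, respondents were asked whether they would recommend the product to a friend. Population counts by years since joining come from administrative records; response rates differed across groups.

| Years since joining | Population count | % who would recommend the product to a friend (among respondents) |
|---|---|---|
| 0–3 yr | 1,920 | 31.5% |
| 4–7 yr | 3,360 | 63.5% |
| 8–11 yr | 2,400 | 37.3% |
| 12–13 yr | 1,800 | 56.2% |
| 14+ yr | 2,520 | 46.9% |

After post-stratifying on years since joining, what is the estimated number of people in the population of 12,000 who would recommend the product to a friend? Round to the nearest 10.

5,830

Apply each group's respondent rate to its population count:
  0–3 yr: 1,920 × 31.5% = 604.8
  4–7 yr: 3,360 × 63.5% = 2133.6
  8–11 yr: 2,400 × 37.3% = 895.2
  12–13 yr: 1,800 × 56.2% = 1011.6
  14+ yr: 2,520 × 46.9% = 1181.88
Estimated total = 5827.08 → 5,830.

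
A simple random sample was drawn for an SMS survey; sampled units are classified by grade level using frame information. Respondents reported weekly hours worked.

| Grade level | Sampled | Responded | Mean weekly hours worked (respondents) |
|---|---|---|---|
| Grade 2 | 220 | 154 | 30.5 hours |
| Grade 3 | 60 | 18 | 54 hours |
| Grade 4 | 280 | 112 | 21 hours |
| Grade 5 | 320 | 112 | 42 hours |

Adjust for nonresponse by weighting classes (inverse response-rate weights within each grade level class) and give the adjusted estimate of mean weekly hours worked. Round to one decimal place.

Response rates by class: Grade 2 154/220 = 70%, Grade 3 18/60 = 30%, Grade 4 112/280 = 40%, Grade 5 112/320 = 35%.
Inverse-response-rate weighting restores each class to its sampled count, so class totals weight by n_sampled:
  Grade 2: 220 × 30.5 = 6710
  Grade 3: 60 × 54 = 3240
  Grade 4: 280 × 21 = 5880
  Grade 5: 320 × 42 = 13,440
Adjusted estimate = 29,270 / 880 = 33.2614 → 33.3.

33.3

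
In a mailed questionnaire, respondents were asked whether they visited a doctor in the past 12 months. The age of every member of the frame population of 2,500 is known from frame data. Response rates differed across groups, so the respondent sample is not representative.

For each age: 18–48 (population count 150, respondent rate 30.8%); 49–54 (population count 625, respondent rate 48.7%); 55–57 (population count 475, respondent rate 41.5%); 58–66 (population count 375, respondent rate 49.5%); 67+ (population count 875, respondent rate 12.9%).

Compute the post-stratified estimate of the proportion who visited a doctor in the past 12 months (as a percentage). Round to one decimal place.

Weight each group's respondent value by its population share:
  18–48: (150/2,500) × 30.8 = 1.848
  49–54: (625/2,500) × 48.7 = 12.175
  55–57: (475/2,500) × 41.5 = 7.885
  58–66: (375/2,500) × 49.5 = 7.425
  67+: (875/2,500) × 12.9 = 4.515
Post-stratified estimate = 33.848 → 33.8%.

33.8%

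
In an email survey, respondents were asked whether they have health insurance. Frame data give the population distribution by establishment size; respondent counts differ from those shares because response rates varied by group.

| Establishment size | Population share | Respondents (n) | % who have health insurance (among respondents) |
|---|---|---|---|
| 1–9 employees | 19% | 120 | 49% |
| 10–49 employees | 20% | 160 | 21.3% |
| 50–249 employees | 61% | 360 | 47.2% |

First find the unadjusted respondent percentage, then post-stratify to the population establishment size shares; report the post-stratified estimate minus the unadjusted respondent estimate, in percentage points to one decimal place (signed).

+1.3 percentage points

Without adjustment, the pooled respondent share is:
  (120/640)×49 + (160/640)×21.3 + (360/640)×47.2 = 41.0625%
Post-stratifying to population shares instead:
  0.19×49 + 0.2×21.3 + 0.61×47.2 = 42.362%
Difference = 42.362 − 41.0625 = 1.2995 pp.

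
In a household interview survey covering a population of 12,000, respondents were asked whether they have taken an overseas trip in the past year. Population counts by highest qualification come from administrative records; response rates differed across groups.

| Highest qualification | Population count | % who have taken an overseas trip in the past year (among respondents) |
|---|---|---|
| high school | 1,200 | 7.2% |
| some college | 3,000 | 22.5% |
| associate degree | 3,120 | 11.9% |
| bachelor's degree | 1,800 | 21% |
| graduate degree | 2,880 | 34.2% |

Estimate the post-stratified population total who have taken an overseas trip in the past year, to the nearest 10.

Each cell contributes its population count × the respondent rate:
  high school: 1,200 × 7.2% = 86.4
  some college: 3,000 × 22.5% = 675
  associate degree: 3,120 × 11.9% = 371.28
  bachelor's degree: 1,800 × 21% = 378
  graduate degree: 2,880 × 34.2% = 984.96
Estimated total = 2495.64 → 2,500.

2,500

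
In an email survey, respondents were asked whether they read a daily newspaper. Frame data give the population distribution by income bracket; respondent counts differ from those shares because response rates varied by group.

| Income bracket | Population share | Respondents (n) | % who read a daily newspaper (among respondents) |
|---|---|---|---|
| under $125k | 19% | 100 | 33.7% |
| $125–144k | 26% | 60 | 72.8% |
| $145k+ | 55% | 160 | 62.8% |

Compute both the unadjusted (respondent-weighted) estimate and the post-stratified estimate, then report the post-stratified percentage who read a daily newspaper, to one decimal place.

Without adjustment, the pooled respondent share is:
  (100/320)×33.7 + (60/320)×72.8 + (160/320)×62.8 = 55.5812%
Post-stratified estimate weights by population shares:
  0.19×33.7 + 0.26×72.8 + 0.55×62.8 = 59.871%

59.9%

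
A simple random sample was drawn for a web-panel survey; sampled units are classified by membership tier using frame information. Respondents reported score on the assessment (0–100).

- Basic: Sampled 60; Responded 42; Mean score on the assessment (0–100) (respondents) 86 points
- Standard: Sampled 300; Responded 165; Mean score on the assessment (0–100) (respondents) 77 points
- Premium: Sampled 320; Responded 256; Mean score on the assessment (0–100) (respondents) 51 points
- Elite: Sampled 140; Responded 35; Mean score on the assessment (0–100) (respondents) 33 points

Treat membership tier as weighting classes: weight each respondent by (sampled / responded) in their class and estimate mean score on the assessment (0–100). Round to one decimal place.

Class response rates: Basic 42/60 = 70%, Standard 165/300 = 55%, Premium 256/320 = 80%, Elite 35/140 = 25%.
Each respondent's weight = sampled/responded in their class; summing within a class gives n_sampled, so:
  Basic: 60 × 86 = 5160
  Standard: 300 × 77 = 23,100
  Premium: 320 × 51 = 16,320
  Elite: 140 × 33 = 4620
Adjusted estimate = 49,200 / 820 = 60 → 60.0.

60.0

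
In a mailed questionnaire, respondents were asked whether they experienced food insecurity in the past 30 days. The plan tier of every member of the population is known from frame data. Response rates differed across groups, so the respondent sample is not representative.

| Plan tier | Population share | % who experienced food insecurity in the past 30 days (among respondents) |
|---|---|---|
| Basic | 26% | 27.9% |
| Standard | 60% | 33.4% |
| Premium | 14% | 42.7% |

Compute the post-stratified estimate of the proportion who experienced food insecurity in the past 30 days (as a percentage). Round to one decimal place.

Weight each group's respondent value by its population share:
  Basic: 0.26 × 27.9 = 7.254
  Standard: 0.6 × 33.4 = 20.04
  Premium: 0.14 × 42.7 = 5.978
Post-stratified estimate = 33.272 → 33.3%.

33.3%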